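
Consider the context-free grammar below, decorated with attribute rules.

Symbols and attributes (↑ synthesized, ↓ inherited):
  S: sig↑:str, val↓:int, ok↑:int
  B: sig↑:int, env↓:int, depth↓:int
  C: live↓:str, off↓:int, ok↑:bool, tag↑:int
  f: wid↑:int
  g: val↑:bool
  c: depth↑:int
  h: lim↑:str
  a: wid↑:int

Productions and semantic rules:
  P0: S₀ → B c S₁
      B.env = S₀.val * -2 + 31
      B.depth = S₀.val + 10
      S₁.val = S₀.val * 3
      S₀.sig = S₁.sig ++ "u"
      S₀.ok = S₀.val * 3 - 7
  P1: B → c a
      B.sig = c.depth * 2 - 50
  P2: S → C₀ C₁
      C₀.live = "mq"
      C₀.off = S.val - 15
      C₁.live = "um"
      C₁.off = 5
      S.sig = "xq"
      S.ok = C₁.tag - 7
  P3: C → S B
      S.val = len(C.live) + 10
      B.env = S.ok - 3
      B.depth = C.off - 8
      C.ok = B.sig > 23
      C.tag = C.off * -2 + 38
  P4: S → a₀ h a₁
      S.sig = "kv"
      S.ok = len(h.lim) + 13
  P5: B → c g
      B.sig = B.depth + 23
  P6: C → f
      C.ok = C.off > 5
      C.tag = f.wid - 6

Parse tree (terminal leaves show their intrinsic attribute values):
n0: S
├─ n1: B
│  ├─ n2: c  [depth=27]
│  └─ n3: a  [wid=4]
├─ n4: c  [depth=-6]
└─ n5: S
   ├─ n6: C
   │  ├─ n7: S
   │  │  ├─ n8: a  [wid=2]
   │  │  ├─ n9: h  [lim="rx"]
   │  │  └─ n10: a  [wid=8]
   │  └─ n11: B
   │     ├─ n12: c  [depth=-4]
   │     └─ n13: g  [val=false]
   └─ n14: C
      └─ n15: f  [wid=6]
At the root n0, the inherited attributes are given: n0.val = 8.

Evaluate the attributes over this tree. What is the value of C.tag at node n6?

1. n0.val = 8  [given at root]
2. n1.env = 15  [S₀.val * -2 + 31]
3. n1.depth = 18  [S₀.val + 10]
4. n2.depth = 27  [terminal]
5. n3.wid = 4  [terminal]
6. n1.sig = 4  [c.depth * 2 - 50]
7. n4.depth = -6  [terminal]
8. n5.val = 24  [S₀.val * 3]
9. n6.live = "mq"  ["mq"]
10. n6.off = 9  [S.val - 15]
11. n7.val = 12  [len(C.live) + 10]
12. n8.wid = 2  [terminal]
13. n9.lim = "rx"  [terminal]
14. n10.wid = 8  [terminal]
15. n7.sig = "kv"  ["kv"]
16. n7.ok = 15  [len(h.lim) + 13]
17. n11.env = 12  [S.ok - 3]
18. n11.depth = 1  [C.off - 8]
19. n12.depth = -4  [terminal]
20. n13.val = false  [terminal]
21. n11.sig = 24  [B.depth + 23]
22. n6.ok = true  [B.sig > 23]
23. n6.tag = 20  [C.off * -2 + 38]
24. n14.live = "um"  ["um"]
25. n14.off = 5  [5]
26. n15.wid = 6  [terminal]
27. n14.ok = false  [C.off > 5]
28. n14.tag = 0  [f.wid - 6]
29. n5.sig = "xq"  ["xq"]
30. n5.ok = -7  [C₁.tag - 7]
31. n0.sig = "xqu"  [S₁.sig ++ "u"]
32. n0.ok = 17  [S₀.val * 3 - 7]

20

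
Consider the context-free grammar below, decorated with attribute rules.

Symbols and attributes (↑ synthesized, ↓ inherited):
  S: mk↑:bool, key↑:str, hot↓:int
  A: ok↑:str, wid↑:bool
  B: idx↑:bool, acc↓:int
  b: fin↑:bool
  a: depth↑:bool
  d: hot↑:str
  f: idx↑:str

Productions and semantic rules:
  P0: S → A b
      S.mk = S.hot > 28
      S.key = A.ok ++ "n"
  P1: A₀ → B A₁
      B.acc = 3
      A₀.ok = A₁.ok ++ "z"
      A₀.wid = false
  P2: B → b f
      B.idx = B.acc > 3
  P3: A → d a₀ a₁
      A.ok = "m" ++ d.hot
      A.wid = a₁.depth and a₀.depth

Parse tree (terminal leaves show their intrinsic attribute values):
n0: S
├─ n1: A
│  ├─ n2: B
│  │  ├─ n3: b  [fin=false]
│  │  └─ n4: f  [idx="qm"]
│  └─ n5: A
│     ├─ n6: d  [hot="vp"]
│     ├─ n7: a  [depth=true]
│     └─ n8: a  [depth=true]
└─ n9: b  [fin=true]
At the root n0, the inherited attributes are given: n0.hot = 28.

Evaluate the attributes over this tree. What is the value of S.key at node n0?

1. n0.hot = 28  [given at root]
2. n2.acc = 3  [3]
3. n3.fin = false  [terminal]
4. n4.idx = "qm"  [terminal]
5. n2.idx = false  [B.acc > 3]
6. n6.hot = "vp"  [terminal]
7. n7.depth = true  [terminal]
8. n8.depth = true  [terminal]
9. n5.ok = "mvp"  ["m" ++ d.hot]
10. n5.wid = true  [a₁.depth and a₀.depth]
11. n1.ok = "mvpz"  [A₁.ok ++ "z"]
12. n1.wid = false  [false]
13. n9.fin = true  [terminal]
14. n0.mk = false  [S.hot > 28]
15. n0.key = "mvpzn"  [A.ok ++ "n"]

"mvpzn"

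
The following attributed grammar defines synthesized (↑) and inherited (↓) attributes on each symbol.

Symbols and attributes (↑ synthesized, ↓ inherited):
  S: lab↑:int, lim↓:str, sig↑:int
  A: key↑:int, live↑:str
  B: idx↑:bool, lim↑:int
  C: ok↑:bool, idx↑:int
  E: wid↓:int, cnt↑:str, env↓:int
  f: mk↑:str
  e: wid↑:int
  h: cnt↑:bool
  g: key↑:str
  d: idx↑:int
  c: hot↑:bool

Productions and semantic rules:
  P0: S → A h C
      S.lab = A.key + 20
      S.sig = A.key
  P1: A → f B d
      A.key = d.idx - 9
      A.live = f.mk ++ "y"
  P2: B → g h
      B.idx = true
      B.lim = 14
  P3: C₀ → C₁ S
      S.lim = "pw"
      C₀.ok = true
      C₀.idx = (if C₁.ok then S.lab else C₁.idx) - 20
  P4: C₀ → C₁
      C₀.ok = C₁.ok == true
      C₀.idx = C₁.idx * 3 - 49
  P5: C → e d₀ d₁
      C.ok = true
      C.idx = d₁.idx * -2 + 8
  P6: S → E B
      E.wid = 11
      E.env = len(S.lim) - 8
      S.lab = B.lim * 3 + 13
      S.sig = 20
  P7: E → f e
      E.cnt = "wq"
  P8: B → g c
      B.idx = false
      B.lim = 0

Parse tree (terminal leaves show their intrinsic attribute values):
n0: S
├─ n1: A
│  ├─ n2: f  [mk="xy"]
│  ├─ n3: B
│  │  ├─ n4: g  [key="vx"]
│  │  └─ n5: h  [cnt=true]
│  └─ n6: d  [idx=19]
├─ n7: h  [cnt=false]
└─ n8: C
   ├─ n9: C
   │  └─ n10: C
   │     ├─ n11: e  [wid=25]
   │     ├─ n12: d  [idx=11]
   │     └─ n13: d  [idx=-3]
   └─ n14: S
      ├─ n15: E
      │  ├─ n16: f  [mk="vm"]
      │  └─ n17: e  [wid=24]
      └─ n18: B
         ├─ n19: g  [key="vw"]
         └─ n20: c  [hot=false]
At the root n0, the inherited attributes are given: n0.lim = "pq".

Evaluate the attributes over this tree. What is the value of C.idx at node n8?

1. n0.lim = "pq"  [given at root]
2. n2.mk = "xy"  [terminal]
3. n4.key = "vx"  [terminal]
4. n5.cnt = true  [terminal]
5. n3.idx = true  [true]
6. n3.lim = 14  [14]
7. n6.idx = 19  [terminal]
8. n1.key = 10  [d.idx - 9]
9. n1.live = "xyy"  [f.mk ++ "y"]
10. n7.cnt = false  [terminal]
11. n11.wid = 25  [terminal]
12. n12.idx = 11  [terminal]
13. n13.idx = -3  [terminal]
14. n10.ok = true  [true]
15. n10.idx = 14  [d₁.idx * -2 + 8]
16. n9.ok = true  [C₁.ok == true]
17. n9.idx = -7  [C₁.idx * 3 - 49]
18. n14.lim = "pw"  ["pw"]
19. n15.wid = 11  [11]
20. n15.env = -6  [len(S.lim) - 8]
21. n16.mk = "vm"  [terminal]
22. n17.wid = 24  [terminal]
23. n15.cnt = "wq"  ["wq"]
24. n19.key = "vw"  [terminal]
25. n20.hot = false  [terminal]
26. n18.idx = false  [false]
27. n18.lim = 0  [0]
28. n14.lab = 13  [B.lim * 3 + 13]
29. n14.sig = 20  [20]
30. n8.ok = true  [true]
31. n8.idx = -7  [(if C₁.ok then S.lab else C₁.idx) - 20]
32. n0.lab = 30  [A.key + 20]
33. n0.sig = 10  [A.key]

-7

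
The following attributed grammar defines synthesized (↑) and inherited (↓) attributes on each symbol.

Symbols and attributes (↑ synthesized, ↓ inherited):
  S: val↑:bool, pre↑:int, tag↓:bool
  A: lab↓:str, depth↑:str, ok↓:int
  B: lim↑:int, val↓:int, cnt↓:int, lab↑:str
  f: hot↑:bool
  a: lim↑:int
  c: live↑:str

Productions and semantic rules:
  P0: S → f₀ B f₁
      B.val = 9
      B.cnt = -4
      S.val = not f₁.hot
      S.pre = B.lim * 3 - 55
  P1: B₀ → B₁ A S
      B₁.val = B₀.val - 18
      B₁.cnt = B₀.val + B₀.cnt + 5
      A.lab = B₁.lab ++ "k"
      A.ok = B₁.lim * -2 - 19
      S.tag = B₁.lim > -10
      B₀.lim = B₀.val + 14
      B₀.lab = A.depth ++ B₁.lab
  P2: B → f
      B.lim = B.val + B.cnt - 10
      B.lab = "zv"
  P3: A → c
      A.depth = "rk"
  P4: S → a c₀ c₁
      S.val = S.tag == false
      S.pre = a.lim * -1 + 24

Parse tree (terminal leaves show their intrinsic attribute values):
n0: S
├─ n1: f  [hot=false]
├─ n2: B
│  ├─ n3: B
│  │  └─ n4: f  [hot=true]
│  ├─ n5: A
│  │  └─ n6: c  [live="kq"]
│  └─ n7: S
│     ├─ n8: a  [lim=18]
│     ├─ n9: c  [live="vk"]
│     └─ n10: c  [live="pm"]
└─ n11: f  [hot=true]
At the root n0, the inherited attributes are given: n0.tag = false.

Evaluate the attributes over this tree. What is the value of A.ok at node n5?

-1

1. n0.tag = false  [given at root]
2. n1.hot = false  [terminal]
3. n2.val = 9  [9]
4. n2.cnt = -4  [-4]
5. n3.val = -9  [B₀.val - 18]
6. n3.cnt = 10  [B₀.val + B₀.cnt + 5]
7. n4.hot = true  [terminal]
8. n3.lim = -9  [B.val + B.cnt - 10]
9. n3.lab = "zv"  ["zv"]
10. n5.lab = "zvk"  [B₁.lab ++ "k"]
11. n5.ok = -1  [B₁.lim * -2 - 19]
12. n6.live = "kq"  [terminal]
13. n5.depth = "rk"  ["rk"]
14. n7.tag = true  [B₁.lim > -10]
15. n8.lim = 18  [terminal]
16. n9.live = "vk"  [terminal]
17. n10.live = "pm"  [terminal]
18. n7.val = false  [S.tag == false]
19. n7.pre = 6  [a.lim * -1 + 24]
20. n2.lim = 23  [B₀.val + 14]
21. n2.lab = "rkzv"  [A.depth ++ B₁.lab]
22. n11.hot = true  [terminal]
23. n0.val = false  [not f₁.hot]
24. n0.pre = 14  [B.lim * 3 - 55]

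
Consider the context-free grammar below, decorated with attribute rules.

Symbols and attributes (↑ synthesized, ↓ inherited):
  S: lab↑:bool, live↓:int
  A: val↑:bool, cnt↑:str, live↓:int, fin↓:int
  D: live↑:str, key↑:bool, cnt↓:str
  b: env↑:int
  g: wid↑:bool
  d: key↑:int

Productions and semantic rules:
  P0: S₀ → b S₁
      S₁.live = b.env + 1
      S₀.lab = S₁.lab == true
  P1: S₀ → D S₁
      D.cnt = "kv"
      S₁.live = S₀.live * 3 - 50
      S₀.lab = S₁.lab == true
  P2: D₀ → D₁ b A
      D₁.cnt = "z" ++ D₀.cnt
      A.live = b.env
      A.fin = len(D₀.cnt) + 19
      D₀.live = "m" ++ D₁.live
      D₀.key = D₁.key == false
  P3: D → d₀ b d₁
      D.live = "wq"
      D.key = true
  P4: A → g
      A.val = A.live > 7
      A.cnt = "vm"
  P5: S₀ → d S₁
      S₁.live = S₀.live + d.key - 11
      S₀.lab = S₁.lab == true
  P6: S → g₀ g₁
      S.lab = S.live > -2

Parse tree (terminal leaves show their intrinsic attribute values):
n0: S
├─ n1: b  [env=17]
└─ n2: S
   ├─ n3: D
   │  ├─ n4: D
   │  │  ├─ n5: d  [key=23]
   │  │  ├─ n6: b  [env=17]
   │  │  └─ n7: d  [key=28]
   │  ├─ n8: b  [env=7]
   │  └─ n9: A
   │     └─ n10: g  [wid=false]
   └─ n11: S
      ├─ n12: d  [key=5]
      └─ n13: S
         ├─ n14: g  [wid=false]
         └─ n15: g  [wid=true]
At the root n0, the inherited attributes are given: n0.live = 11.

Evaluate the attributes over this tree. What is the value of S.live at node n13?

1. n0.live = 11  [given at root]
2. n1.env = 17  [terminal]
3. n2.live = 18  [b.env + 1]
4. n3.cnt = "kv"  ["kv"]
5. n4.cnt = "zkv"  ["z" ++ D₀.cnt]
6. n5.key = 23  [terminal]
7. n6.env = 17  [terminal]
8. n7.key = 28  [terminal]
9. n4.live = "wq"  ["wq"]
10. n4.key = true  [true]
11. n8.env = 7  [terminal]
12. n9.live = 7  [b.env]
13. n9.fin = 21  [len(D₀.cnt) + 19]
14. n10.wid = false  [terminal]
15. n9.val = false  [A.live > 7]
16. n9.cnt = "vm"  ["vm"]
17. n3.live = "mwq"  ["m" ++ D₁.live]
18. n3.key = false  [D₁.key == false]
19. n11.live = 4  [S₀.live * 3 - 50]
20. n12.key = 5  [terminal]
21. n13.live = -2  [S₀.live + d.key - 11]
22. n14.wid = false  [terminal]
23. n15.wid = true  [terminal]
24. n13.lab = false  [S.live > -2]
25. n11.lab = false  [S₁.lab == true]
26. n2.lab = false  [S₁.lab == true]
27. n0.lab = false  [S₁.lab == true]

-2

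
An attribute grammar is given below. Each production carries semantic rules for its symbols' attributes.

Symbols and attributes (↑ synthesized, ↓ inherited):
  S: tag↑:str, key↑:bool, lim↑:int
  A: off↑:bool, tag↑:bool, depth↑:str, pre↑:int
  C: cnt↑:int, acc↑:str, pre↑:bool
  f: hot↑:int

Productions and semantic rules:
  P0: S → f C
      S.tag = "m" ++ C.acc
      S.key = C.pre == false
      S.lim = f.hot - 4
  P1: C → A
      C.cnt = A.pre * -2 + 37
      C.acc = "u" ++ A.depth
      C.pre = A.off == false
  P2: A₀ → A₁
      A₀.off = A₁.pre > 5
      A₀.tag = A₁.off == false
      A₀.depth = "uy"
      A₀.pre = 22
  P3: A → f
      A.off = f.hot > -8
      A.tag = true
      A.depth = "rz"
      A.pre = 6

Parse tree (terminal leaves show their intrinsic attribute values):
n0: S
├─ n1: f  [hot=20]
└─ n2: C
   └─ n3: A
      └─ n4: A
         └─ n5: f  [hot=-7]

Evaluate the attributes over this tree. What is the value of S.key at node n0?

true

1. n1.hot = 20  [terminal]
2. n5.hot = -7  [terminal]
3. n4.off = true  [f.hot > -8]
4. n4.tag = true  [true]
5. n4.depth = "rz"  ["rz"]
6. n4.pre = 6  [6]
7. n3.off = true  [A₁.pre > 5]
8. n3.tag = false  [A₁.off == false]
9. n3.depth = "uy"  ["uy"]
10. n3.pre = 22  [22]
11. n2.cnt = -7  [A.pre * -2 + 37]
12. n2.acc = "uuy"  ["u" ++ A.depth]
13. n2.pre = false  [A.off == false]
14. n0.tag = "muuy"  ["m" ++ C.acc]
15. n0.key = true  [C.pre == false]
16. n0.lim = 16  [f.hot - 4]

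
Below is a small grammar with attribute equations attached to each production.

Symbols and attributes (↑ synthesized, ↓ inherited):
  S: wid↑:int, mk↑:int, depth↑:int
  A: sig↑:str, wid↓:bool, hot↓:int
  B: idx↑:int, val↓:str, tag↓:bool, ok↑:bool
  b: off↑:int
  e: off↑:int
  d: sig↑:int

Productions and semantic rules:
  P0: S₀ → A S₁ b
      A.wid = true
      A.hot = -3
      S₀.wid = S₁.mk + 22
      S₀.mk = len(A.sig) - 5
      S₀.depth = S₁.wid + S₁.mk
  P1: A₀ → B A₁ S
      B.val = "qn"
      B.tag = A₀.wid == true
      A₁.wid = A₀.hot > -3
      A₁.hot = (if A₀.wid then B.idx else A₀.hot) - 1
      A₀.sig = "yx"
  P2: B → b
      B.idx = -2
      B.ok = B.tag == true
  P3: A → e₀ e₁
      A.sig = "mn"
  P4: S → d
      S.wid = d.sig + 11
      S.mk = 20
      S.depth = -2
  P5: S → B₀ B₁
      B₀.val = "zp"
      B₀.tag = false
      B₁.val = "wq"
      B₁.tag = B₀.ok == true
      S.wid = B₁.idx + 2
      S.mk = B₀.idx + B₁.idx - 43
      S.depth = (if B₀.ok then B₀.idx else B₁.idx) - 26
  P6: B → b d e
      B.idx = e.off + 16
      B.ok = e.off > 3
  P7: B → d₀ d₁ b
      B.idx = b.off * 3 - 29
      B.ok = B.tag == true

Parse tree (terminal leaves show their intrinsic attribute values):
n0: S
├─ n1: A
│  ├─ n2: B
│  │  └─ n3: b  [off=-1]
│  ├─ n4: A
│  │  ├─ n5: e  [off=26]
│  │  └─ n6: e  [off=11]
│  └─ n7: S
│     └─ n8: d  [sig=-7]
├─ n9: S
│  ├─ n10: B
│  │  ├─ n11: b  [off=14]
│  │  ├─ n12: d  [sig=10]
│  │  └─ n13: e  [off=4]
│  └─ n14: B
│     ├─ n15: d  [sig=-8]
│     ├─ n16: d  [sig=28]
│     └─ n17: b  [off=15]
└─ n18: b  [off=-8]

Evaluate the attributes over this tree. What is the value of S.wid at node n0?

15

1. n1.wid = true  [true]
2. n1.hot = -3  [-3]
3. n2.val = "qn"  ["qn"]
4. n2.tag = true  [A₀.wid == true]
5. n3.off = -1  [terminal]
6. n2.idx = -2  [-2]
7. n2.ok = true  [B.tag == true]
8. n4.wid = false  [A₀.hot > -3]
9. n4.hot = -3  [(if A₀.wid then B.idx else A₀.hot) - 1]
10. n5.off = 26  [terminal]
11. n6.off = 11  [terminal]
12. n4.sig = "mn"  ["mn"]
13. n8.sig = -7  [terminal]
14. n7.wid = 4  [d.sig + 11]
15. n7.mk = 20  [20]
16. n7.depth = -2  [-2]
17. n1.sig = "yx"  ["yx"]
18. n10.val = "zp"  ["zp"]
19. n10.tag = false  [false]
20. n11.off = 14  [terminal]
21. n12.sig = 10  [terminal]
22. n13.off = 4  [terminal]
23. n10.idx = 20  [e.off + 16]
24. n10.ok = true  [e.off > 3]
25. n14.val = "wq"  ["wq"]
26. n14.tag = true  [B₀.ok == true]
27. n15.sig = -8  [terminal]
28. n16.sig = 28  [terminal]
29. n17.off = 15  [terminal]
30. n14.idx = 16  [b.off * 3 - 29]
31. n14.ok = true  [B.tag == true]
32. n9.wid = 18  [B₁.idx + 2]
33. n9.mk = -7  [B₀.idx + B₁.idx - 43]
34. n9.depth = -6  [(if B₀.ok then B₀.idx else B₁.idx) - 26]
35. n18.off = -8  [terminal]
36. n0.wid = 15  [S₁.mk + 22]
37. n0.mk = -3  [len(A.sig) - 5]
38. n0.depth = 11  [S₁.wid + S₁.mk]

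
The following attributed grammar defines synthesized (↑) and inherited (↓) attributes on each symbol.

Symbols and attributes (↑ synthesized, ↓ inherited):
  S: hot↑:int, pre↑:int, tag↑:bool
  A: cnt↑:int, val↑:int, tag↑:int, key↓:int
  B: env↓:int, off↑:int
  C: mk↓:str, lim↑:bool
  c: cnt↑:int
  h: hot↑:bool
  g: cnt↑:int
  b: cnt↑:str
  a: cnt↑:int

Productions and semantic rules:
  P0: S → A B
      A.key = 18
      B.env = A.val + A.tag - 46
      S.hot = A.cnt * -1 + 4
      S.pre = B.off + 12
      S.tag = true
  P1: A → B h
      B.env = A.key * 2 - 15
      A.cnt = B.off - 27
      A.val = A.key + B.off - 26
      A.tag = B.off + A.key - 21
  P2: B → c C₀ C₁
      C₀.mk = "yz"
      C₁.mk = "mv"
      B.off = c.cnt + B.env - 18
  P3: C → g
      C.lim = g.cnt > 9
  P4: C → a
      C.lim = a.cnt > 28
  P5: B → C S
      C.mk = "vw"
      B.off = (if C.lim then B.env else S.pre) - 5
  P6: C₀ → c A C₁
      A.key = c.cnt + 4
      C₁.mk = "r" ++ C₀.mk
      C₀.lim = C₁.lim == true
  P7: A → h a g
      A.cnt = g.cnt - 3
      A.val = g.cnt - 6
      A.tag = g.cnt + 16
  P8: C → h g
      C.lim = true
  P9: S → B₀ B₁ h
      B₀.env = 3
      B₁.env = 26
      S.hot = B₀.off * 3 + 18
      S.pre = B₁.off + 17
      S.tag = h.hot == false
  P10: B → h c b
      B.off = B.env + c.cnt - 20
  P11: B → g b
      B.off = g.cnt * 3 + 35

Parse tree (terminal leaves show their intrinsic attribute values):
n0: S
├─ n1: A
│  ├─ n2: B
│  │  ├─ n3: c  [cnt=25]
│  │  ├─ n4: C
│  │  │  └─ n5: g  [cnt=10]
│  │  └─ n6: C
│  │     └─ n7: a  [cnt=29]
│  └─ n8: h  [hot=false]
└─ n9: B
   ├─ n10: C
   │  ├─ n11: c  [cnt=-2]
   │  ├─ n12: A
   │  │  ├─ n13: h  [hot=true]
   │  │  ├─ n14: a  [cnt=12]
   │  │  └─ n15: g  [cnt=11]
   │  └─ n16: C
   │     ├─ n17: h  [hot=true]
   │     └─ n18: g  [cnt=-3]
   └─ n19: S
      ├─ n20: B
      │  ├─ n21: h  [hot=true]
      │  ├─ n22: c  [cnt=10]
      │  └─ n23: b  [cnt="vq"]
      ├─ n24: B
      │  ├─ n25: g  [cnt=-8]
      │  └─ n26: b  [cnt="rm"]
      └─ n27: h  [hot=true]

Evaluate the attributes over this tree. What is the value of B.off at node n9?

-6

1. n1.key = 18  [18]
2. n2.env = 21  [A.key * 2 - 15]
3. n3.cnt = 25  [terminal]
4. n4.mk = "yz"  ["yz"]
5. n5.cnt = 10  [terminal]
6. n4.lim = true  [g.cnt > 9]
7. n6.mk = "mv"  ["mv"]
8. n7.cnt = 29  [terminal]
9. n6.lim = true  [a.cnt > 28]
10. n2.off = 28  [c.cnt + B.env - 18]
11. n8.hot = false  [terminal]
12. n1.cnt = 1  [B.off - 27]
13. n1.val = 20  [A.key + B.off - 26]
14. n1.tag = 25  [B.off + A.key - 21]
15. n9.env = -1  [A.val + A.tag - 46]
16. n10.mk = "vw"  ["vw"]
17. n11.cnt = -2  [terminal]
18. n12.key = 2  [c.cnt + 4]
19. n13.hot = true  [terminal]
20. n14.cnt = 12  [terminal]
21. n15.cnt = 11  [terminal]
22. n12.cnt = 8  [g.cnt - 3]
23. n12.val = 5  [g.cnt - 6]
24. n12.tag = 27  [g.cnt + 16]
25. n16.mk = "rvw"  ["r" ++ C₀.mk]
26. n17.hot = true  [terminal]
27. n18.cnt = -3  [terminal]
28. n16.lim = true  [true]
29. n10.lim = true  [C₁.lim == true]
30. n20.env = 3  [3]
31. n21.hot = true  [terminal]
32. n22.cnt = 10  [terminal]
33. n23.cnt = "vq"  [terminal]
34. n20.off = -7  [B.env + c.cnt - 20]
35. n24.env = 26  [26]
36. n25.cnt = -8  [terminal]
37. n26.cnt = "rm"  [terminal]
38. n24.off = 11  [g.cnt * 3 + 35]
39. n27.hot = true  [terminal]
40. n19.hot = -3  [B₀.off * 3 + 18]
41. n19.pre = 28  [B₁.off + 17]
42. n19.tag = false  [h.hot == false]
43. n9.off = -6  [(if C.lim then B.env else S.pre) - 5]
44. n0.hot = 3  [A.cnt * -1 + 4]
45. n0.pre = 6  [B.off + 12]
46. n0.tag = true  [true]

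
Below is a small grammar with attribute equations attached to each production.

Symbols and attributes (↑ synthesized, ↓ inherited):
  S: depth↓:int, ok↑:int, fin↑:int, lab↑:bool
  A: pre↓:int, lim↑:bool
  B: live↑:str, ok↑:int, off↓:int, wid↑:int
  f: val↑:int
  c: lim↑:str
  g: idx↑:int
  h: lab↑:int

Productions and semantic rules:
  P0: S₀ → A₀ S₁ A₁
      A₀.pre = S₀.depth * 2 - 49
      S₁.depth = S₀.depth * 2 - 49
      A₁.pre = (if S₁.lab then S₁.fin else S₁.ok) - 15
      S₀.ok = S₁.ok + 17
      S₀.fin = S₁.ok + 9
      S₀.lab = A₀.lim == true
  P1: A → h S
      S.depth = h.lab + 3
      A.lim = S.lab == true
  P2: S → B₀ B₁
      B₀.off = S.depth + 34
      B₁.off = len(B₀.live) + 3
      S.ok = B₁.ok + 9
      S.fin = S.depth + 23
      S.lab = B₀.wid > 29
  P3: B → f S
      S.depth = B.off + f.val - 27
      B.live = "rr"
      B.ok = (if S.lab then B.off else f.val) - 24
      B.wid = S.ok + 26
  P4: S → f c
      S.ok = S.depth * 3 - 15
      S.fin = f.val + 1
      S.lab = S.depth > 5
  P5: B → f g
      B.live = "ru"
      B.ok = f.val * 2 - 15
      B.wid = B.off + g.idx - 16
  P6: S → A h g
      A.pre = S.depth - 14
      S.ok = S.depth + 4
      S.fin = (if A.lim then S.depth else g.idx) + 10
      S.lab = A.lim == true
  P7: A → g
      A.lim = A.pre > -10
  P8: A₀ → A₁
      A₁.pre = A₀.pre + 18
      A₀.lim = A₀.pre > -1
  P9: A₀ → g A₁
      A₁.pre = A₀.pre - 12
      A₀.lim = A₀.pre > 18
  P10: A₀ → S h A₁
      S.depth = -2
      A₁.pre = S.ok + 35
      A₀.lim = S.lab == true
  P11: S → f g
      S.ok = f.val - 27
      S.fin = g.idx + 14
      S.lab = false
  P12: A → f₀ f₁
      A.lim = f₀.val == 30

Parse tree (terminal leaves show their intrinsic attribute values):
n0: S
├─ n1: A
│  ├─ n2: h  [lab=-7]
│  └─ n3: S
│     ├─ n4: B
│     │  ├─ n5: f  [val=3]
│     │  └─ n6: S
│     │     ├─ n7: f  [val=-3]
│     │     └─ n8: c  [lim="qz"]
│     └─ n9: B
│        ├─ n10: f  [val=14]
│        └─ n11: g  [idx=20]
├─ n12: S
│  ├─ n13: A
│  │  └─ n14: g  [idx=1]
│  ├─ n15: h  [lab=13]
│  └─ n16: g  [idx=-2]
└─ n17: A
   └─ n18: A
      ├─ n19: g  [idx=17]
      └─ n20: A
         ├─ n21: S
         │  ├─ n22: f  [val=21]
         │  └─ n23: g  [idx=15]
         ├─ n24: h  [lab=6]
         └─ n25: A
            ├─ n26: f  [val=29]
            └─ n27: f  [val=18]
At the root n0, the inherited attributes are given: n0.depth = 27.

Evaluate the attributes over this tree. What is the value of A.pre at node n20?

1. n0.depth = 27  [given at root]
2. n1.pre = 5  [S₀.depth * 2 - 49]
3. n2.lab = -7  [terminal]
4. n3.depth = -4  [h.lab + 3]
5. n4.off = 30  [S.depth + 34]
6. n5.val = 3  [terminal]
7. n6.depth = 6  [B.off + f.val - 27]
8. n7.val = -3  [terminal]
9. n8.lim = "qz"  [terminal]
10. n6.ok = 3  [S.depth * 3 - 15]
11. n6.fin = -2  [f.val + 1]
12. n6.lab = true  [S.depth > 5]
13. n4.live = "rr"  ["rr"]
14. n4.ok = 6  [(if S.lab then B.off else f.val) - 24]
15. n4.wid = 29  [S.ok + 26]
16. n9.off = 5  [len(B₀.live) + 3]
17. n10.val = 14  [terminal]
18. n11.idx = 20  [terminal]
19. n9.live = "ru"  ["ru"]
20. n9.ok = 13  [f.val * 2 - 15]
21. n9.wid = 9  [B.off + g.idx - 16]
22. n3.ok = 22  [B₁.ok + 9]
23. n3.fin = 19  [S.depth + 23]
24. n3.lab = false  [B₀.wid > 29]
25. n1.lim = false  [S.lab == true]
26. n12.depth = 5  [S₀.depth * 2 - 49]
27. n13.pre = -9  [S.depth - 14]
28. n14.idx = 1  [terminal]
29. n13.lim = true  [A.pre > -10]
30. n15.lab = 13  [terminal]
31. n16.idx = -2  [terminal]
32. n12.ok = 9  [S.depth + 4]
33. n12.fin = 15  [(if A.lim then S.depth else g.idx) + 10]
34. n12.lab = true  [A.lim == true]
35. n17.pre = 0  [(if S₁.lab then S₁.fin else S₁.ok) - 15]
36. n18.pre = 18  [A₀.pre + 18]
37. n19.idx = 17  [terminal]
38. n20.pre = 6  [A₀.pre - 12]
39. n21.depth = -2  [-2]
40. n22.val = 21  [terminal]
41. n23.idx = 15  [terminal]
42. n21.ok = -6  [f.val - 27]
43. n21.fin = 29  [g.idx + 14]
44. n21.lab = false  [false]
45. n24.lab = 6  [terminal]
46. n25.pre = 29  [S.ok + 35]
47. n26.val = 29  [terminal]
48. n27.val = 18  [terminal]
49. n25.lim = false  [f₀.val == 30]
50. n20.lim = false  [S.lab == true]
51. n18.lim = false  [A₀.pre > 18]
52. n17.lim = true  [A₀.pre > -1]
53. n0.ok = 26  [S₁.ok + 17]
54. n0.fin = 18  [S₁.ok + 9]
55. n0.lab = false  [A₀.lim == true]

6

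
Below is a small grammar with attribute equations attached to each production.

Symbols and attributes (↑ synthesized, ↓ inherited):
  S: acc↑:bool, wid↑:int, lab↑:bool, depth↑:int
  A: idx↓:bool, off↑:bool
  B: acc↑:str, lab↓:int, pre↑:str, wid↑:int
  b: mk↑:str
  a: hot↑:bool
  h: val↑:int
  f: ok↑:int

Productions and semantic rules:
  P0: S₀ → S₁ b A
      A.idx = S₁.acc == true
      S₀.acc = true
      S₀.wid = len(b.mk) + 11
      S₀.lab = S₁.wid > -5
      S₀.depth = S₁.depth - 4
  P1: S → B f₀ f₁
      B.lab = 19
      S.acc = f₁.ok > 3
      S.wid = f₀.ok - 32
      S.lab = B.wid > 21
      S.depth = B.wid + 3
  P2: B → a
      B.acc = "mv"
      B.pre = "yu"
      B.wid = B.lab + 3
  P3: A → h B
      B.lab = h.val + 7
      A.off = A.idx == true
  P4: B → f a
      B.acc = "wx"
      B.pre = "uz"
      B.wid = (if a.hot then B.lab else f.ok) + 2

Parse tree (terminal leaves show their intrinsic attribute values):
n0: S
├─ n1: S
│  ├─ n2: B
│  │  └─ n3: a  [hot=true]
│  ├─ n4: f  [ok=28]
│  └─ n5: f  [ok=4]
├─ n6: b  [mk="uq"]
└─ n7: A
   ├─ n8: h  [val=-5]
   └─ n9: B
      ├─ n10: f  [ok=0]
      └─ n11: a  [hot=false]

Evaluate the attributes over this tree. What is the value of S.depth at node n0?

1. n2.lab = 19  [19]
2. n3.hot = true  [terminal]
3. n2.acc = "mv"  ["mv"]
4. n2.pre = "yu"  ["yu"]
5. n2.wid = 22  [B.lab + 3]
6. n4.ok = 28  [terminal]
7. n5.ok = 4  [terminal]
8. n1.acc = true  [f₁.ok > 3]
9. n1.wid = -4  [f₀.ok - 32]
10. n1.lab = true  [B.wid > 21]
11. n1.depth = 25  [B.wid + 3]
12. n6.mk = "uq"  [terminal]
13. n7.idx = true  [S₁.acc == true]
14. n8.val = -5  [terminal]
15. n9.lab = 2  [h.val + 7]
16. n10.ok = 0  [terminal]
17. n11.hot = false  [terminal]
18. n9.acc = "wx"  ["wx"]
19. n9.pre = "uz"  ["uz"]
20. n9.wid = 2  [(if a.hot then B.lab else f.ok) + 2]
21. n7.off = true  [A.idx == true]
22. n0.acc = true  [true]
23. n0.wid = 13  [len(b.mk) + 11]
24. n0.lab = true  [S₁.wid > -5]
25. n0.depth = 21  [S₁.depth - 4]

21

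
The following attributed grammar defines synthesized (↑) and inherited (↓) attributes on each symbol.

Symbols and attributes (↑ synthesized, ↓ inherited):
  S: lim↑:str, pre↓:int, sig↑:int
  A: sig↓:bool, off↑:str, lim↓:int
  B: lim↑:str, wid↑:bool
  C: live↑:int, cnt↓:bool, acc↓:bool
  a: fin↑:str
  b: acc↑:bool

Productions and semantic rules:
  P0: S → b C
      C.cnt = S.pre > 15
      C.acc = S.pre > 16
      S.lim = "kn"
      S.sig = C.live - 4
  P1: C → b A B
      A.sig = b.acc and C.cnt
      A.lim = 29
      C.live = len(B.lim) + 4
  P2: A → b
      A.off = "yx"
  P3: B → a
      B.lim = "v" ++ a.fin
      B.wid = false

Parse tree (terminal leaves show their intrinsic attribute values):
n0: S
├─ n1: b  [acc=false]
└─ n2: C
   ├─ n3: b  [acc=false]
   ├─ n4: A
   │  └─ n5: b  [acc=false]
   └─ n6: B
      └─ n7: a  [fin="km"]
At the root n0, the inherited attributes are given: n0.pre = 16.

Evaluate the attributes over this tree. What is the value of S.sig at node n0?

1. n0.pre = 16  [given at root]
2. n1.acc = false  [terminal]
3. n2.cnt = true  [S.pre > 15]
4. n2.acc = false  [S.pre > 16]
5. n3.acc = false  [terminal]
6. n4.sig = false  [b.acc and C.cnt]
7. n4.lim = 29  [29]
8. n5.acc = false  [terminal]
9. n4.off = "yx"  ["yx"]
10. n7.fin = "km"  [terminal]
11. n6.lim = "vkm"  ["v" ++ a.fin]
12. n6.wid = false  [false]
13. n2.live = 7  [len(B.lim) + 4]
14. n0.lim = "kn"  ["kn"]
15. n0.sig = 3  [C.live - 4]

3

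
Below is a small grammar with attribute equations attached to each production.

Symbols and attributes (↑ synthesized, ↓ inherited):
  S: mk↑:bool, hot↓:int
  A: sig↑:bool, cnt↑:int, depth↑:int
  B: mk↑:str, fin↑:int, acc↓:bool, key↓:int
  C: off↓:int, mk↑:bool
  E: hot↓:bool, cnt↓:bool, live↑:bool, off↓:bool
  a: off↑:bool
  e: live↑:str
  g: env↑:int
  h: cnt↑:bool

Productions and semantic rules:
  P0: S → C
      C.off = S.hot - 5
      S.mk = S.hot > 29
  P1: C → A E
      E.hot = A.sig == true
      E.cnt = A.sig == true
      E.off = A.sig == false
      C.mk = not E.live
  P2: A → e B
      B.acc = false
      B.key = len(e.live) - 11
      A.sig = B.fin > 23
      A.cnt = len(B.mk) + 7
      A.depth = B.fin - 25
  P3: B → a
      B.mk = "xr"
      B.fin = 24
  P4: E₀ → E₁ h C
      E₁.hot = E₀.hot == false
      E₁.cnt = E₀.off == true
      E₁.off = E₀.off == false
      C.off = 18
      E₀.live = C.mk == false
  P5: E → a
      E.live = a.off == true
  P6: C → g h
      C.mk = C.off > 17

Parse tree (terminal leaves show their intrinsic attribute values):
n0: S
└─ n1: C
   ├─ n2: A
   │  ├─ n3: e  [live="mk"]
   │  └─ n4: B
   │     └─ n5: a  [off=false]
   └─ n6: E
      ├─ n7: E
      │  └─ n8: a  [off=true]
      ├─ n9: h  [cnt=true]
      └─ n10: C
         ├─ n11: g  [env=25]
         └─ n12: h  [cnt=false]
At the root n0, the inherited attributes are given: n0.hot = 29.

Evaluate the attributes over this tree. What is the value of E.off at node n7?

true

1. n0.hot = 29  [given at root]
2. n1.off = 24  [S.hot - 5]
3. n3.live = "mk"  [terminal]
4. n4.acc = false  [false]
5. n4.key = -9  [len(e.live) - 11]
6. n5.off = false  [terminal]
7. n4.mk = "xr"  ["xr"]
8. n4.fin = 24  [24]
9. n2.sig = true  [B.fin > 23]
10. n2.cnt = 9  [len(B.mk) + 7]
11. n2.depth = -1  [B.fin - 25]
12. n6.hot = true  [A.sig == true]
13. n6.cnt = true  [A.sig == true]
14. n6.off = false  [A.sig == false]
15. n7.hot = false  [E₀.hot == false]
16. n7.cnt = false  [E₀.off == true]
17. n7.off = true  [E₀.off == false]
18. n8.off = true  [terminal]
19. n7.live = true  [a.off == true]
20. n9.cnt = true  [terminal]
21. n10.off = 18  [18]
22. n11.env = 25  [terminal]
23. n12.cnt = false  [terminal]
24. n10.mk = true  [C.off > 17]
25. n6.live = false  [C.mk == false]
26. n1.mk = true  [not E.live]
27. n0.mk = false  [S.hot > 29]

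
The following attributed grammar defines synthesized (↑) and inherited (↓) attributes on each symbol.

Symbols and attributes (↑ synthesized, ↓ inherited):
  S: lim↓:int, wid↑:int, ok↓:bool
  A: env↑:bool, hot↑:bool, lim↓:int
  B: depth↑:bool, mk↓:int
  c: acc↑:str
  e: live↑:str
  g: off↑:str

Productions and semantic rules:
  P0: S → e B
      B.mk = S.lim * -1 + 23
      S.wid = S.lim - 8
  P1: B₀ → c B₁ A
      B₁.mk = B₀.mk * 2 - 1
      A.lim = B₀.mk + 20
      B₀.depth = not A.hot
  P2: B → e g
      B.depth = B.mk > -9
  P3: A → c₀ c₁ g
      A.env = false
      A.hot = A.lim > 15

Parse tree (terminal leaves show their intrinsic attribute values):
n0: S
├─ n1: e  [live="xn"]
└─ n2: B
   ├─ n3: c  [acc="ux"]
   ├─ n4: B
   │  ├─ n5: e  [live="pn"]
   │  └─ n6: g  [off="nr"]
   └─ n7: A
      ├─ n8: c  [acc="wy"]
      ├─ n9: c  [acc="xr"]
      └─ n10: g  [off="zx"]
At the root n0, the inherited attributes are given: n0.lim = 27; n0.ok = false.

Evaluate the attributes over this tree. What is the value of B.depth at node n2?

false

1. n0.lim = 27  [given at root]
2. n0.ok = false  [given at root]
3. n1.live = "xn"  [terminal]
4. n2.mk = -4  [S.lim * -1 + 23]
5. n3.acc = "ux"  [terminal]
6. n4.mk = -9  [B₀.mk * 2 - 1]
7. n5.live = "pn"  [terminal]
8. n6.off = "nr"  [terminal]
9. n4.depth = false  [B.mk > -9]
10. n7.lim = 16  [B₀.mk + 20]
11. n8.acc = "wy"  [terminal]
12. n9.acc = "xr"  [terminal]
13. n10.off = "zx"  [terminal]
14. n7.env = false  [false]
15. n7.hot = true  [A.lim > 15]
16. n2.depth = false  [not A.hot]
17. n0.wid = 19  [S.lim - 8]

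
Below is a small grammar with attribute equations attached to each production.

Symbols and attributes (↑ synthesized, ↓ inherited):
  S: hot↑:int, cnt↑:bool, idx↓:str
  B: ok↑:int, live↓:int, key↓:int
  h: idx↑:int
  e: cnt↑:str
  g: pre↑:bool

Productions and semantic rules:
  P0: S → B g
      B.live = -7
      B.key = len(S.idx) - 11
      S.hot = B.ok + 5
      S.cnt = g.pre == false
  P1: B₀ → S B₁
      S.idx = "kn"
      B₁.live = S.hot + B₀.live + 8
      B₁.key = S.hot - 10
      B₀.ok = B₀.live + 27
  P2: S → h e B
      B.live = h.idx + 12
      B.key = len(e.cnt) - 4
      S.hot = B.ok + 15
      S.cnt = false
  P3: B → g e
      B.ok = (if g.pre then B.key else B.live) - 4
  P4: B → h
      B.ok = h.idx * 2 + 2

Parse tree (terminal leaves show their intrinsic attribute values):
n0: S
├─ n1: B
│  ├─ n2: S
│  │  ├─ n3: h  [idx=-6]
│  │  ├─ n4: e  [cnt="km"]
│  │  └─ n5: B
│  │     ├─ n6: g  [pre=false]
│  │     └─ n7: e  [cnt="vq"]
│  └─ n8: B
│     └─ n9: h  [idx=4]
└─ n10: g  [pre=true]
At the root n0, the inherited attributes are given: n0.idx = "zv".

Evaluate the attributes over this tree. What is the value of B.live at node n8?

18

1. n0.idx = "zv"  [given at root]
2. n1.live = -7  [-7]
3. n1.key = -9  [len(S.idx) - 11]
4. n2.idx = "kn"  ["kn"]
5. n3.idx = -6  [terminal]
6. n4.cnt = "km"  [terminal]
7. n5.live = 6  [h.idx + 12]
8. n5.key = -2  [len(e.cnt) - 4]
9. n6.pre = false  [terminal]
10. n7.cnt = "vq"  [terminal]
11. n5.ok = 2  [(if g.pre then B.key else B.live) - 4]
12. n2.hot = 17  [B.ok + 15]
13. n2.cnt = false  [false]
14. n8.live = 18  [S.hot + B₀.live + 8]
15. n8.key = 7  [S.hot - 10]
16. n9.idx = 4  [terminal]
17. n8.ok = 10  [h.idx * 2 + 2]
18. n1.ok = 20  [B₀.live + 27]
19. n10.pre = true  [terminal]
20. n0.hot = 25  [B.ok + 5]
21. n0.cnt = false  [g.pre == false]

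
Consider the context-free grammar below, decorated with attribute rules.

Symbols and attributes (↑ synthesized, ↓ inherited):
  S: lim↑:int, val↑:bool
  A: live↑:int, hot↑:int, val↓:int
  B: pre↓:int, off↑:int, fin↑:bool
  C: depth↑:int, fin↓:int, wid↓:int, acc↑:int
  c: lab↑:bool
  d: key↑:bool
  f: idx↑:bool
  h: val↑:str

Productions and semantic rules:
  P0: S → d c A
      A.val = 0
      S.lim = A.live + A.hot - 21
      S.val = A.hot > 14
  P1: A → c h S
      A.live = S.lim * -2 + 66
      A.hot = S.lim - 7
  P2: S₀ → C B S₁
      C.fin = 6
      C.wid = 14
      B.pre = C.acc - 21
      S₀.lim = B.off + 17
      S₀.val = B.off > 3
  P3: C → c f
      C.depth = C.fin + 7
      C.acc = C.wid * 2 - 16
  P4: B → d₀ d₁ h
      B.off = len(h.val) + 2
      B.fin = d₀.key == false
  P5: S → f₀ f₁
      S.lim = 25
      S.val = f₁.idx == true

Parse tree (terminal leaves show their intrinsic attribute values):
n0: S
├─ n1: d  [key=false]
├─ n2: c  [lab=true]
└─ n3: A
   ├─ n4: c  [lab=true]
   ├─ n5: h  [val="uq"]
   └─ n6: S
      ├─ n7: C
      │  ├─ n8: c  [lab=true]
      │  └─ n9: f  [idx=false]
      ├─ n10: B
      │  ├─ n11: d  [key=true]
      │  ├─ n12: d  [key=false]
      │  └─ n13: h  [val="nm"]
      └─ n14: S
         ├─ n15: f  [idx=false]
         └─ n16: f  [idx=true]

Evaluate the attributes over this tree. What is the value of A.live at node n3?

1. n1.key = false  [terminal]
2. n2.lab = true  [terminal]
3. n3.val = 0  [0]
4. n4.lab = true  [terminal]
5. n5.val = "uq"  [terminal]
6. n7.fin = 6  [6]
7. n7.wid = 14  [14]
8. n8.lab = true  [terminal]
9. n9.idx = false  [terminal]
10. n7.depth = 13  [C.fin + 7]
11. n7.acc = 12  [C.wid * 2 - 16]
12. n10.pre = -9  [C.acc - 21]
13. n11.key = true  [terminal]
14. n12.key = false  [terminal]
15. n13.val = "nm"  [terminal]
16. n10.off = 4  [len(h.val) + 2]
17. n10.fin = false  [d₀.key == false]
18. n15.idx = false  [terminal]
19. n16.idx = true  [terminal]
20. n14.lim = 25  [25]
21. n14.val = true  [f₁.idx == true]
22. n6.lim = 21  [B.off + 17]
23. n6.val = true  [B.off > 3]
24. n3.live = 24  [S.lim * -2 + 66]
25. n3.hot = 14  [S.lim - 7]
26. n0.lim = 17  [A.live + A.hot - 21]
27. n0.val = false  [A.hot > 14]

24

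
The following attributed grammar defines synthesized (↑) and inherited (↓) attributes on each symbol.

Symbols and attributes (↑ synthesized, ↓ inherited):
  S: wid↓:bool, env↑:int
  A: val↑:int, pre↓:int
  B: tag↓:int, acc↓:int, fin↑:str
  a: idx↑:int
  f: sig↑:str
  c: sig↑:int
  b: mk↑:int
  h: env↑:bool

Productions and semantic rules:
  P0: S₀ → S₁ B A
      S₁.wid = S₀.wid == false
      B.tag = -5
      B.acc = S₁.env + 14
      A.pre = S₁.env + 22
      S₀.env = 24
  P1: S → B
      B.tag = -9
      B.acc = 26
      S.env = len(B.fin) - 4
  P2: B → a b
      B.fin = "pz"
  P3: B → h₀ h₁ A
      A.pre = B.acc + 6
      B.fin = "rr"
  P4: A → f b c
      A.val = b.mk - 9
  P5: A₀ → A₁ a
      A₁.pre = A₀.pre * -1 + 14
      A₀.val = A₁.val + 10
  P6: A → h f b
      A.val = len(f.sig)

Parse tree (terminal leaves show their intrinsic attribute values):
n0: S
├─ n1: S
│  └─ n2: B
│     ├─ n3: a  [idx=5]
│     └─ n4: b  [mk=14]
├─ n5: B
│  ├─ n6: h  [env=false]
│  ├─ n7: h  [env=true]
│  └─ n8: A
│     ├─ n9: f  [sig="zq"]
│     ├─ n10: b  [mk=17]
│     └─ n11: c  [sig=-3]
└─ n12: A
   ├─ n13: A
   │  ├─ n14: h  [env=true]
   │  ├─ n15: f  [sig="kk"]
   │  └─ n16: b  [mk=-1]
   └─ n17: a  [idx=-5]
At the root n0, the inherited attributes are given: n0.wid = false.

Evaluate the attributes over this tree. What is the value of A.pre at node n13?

-6

1. n0.wid = false  [given at root]
2. n1.wid = true  [S₀.wid == false]
3. n2.tag = -9  [-9]
4. n2.acc = 26  [26]
5. n3.idx = 5  [terminal]
6. n4.mk = 14  [terminal]
7. n2.fin = "pz"  ["pz"]
8. n1.env = -2  [len(B.fin) - 4]
9. n5.tag = -5  [-5]
10. n5.acc = 12  [S₁.env + 14]
11. n6.env = false  [terminal]
12. n7.env = true  [terminal]
13. n8.pre = 18  [B.acc + 6]
14. n9.sig = "zq"  [terminal]
15. n10.mk = 17  [terminal]
16. n11.sig = -3  [terminal]
17. n8.val = 8  [b.mk - 9]
18. n5.fin = "rr"  ["rr"]
19. n12.pre = 20  [S₁.env + 22]
20. n13.pre = -6  [A₀.pre * -1 + 14]
21. n14.env = true  [terminal]
22. n15.sig = "kk"  [terminal]
23. n16.mk = -1  [terminal]
24. n13.val = 2  [len(f.sig)]
25. n17.idx = -5  [terminal]
26. n12.val = 12  [A₁.val + 10]
27. n0.env = 24  [24]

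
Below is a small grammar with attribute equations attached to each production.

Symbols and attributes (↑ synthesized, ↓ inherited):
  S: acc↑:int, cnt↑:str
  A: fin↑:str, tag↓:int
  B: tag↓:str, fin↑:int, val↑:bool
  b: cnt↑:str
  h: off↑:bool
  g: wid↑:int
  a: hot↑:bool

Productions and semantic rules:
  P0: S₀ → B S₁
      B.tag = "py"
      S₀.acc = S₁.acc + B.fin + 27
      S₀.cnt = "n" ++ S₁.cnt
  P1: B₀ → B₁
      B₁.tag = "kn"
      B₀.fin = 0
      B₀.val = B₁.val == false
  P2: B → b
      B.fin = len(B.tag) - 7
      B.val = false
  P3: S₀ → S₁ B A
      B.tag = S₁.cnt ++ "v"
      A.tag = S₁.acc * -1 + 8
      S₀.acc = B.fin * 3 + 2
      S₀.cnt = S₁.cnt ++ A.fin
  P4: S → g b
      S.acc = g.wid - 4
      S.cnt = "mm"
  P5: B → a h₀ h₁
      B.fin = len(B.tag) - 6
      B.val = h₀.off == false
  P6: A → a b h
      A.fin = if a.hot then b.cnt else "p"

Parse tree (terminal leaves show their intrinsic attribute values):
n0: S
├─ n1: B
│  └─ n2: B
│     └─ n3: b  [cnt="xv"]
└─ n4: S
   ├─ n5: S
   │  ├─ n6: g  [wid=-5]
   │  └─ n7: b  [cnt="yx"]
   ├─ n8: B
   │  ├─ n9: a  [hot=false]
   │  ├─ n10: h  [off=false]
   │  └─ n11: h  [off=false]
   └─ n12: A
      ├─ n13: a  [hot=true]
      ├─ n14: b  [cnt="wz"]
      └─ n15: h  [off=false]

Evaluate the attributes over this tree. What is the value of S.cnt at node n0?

1. n1.tag = "py"  ["py"]
2. n2.tag = "kn"  ["kn"]
3. n3.cnt = "xv"  [terminal]
4. n2.fin = -5  [len(B.tag) - 7]
5. n2.val = false  [false]
6. n1.fin = 0  [0]
7. n1.val = true  [B₁.val == false]
8. n6.wid = -5  [terminal]
9. n7.cnt = "yx"  [terminal]
10. n5.acc = -9  [g.wid - 4]
11. n5.cnt = "mm"  ["mm"]
12. n8.tag = "mmv"  [S₁.cnt ++ "v"]
13. n9.hot = false  [terminal]
14. n10.off = false  [terminal]
15. n11.off = false  [terminal]
16. n8.fin = -3  [len(B.tag) - 6]
17. n8.val = true  [h₀.off == false]
18. n12.tag = 17  [S₁.acc * -1 + 8]
19. n13.hot = true  [terminal]
20. n14.cnt = "wz"  [terminal]
21. n15.off = false  [terminal]
22. n12.fin = "wz"  [if a.hot then b.cnt else "p"]
23. n4.acc = -7  [B.fin * 3 + 2]
24. n4.cnt = "mmwz"  [S₁.cnt ++ A.fin]
25. n0.acc = 20  [S₁.acc + B.fin + 27]
26. n0.cnt = "nmmwz"  ["n" ++ S₁.cnt]

"nmmwz"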